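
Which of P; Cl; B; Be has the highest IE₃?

After 2 electrons have been removed, what remains? P²⁺ still has 3 valence electrons; Cl²⁺ still has 5 valence electrons; B²⁺ still has 1 valence electron; Be²⁺ is the bare [He] core.
Breaking into a closed-shell core is much more expensive than removing a leftover valence electron — Be has the largest IE_3 here.
Valence configurations: P²⁺ [Ne]3s²3p¹, Cl²⁺ [Ne]3s²3p³, B²⁺ [He]2s¹.
Tabulated IE_3 (kJ/mol): P 2914, Cl 3822, B 3660, Be 14849.
Putting it together, IE_3: P < B < Cl < Be.

Be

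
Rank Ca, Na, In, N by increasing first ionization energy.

Na, In, Ca, N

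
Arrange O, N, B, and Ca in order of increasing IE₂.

Consider each +1 ion: O⁺ still has 5 valence electrons; N⁺ still has 4 valence electrons; B⁺ still has 2 valence electrons; Ca⁺ still has 1 valence electron.
All are still removing valence electrons, so compare the +1 ions as you would atoms: IE_2 generally rises across a period (higher Z_eff) and falls down a group (larger shell), subject to the usual subshell exceptions.
Valence configurations: O⁺ [He]2s²2p³, N⁺ [He]2s²2p², B⁺ [He]2s², Ca⁺ [Ar]4s¹.
Approximate IE_2 values (kJ/mol): O 3388, N 2856, B 2427, Ca 1145.
Hence IE_2: Ca < B < N < O.

Ca < B < N < O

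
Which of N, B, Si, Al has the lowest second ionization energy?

Si

The second ionization energy removes an electron from the +1 ion. For each element: N⁺ still has 4 valence electrons; B⁺ still has 2 valence electrons; Si⁺ still has 3 valence electrons; Al⁺ still has 2 valence electrons.
All are still removing valence electrons, so compare the +1 ions as you would atoms: IE_2 generally rises across a period (higher Z_eff) and falls down a group (larger shell), subject to the usual subshell exceptions.
Valence configurations: N⁺ [He]2s²2p², B⁺ [He]2s², Si⁺ [Ne]3s²3p¹, Al⁺ [Ne]3s².
Si⁺ loses a lone 3p electron whereas Al⁺ must break into a filled 3s² pair, so IE_2(Al) > IE_2(Si) even though Si has the higher nuclear charge.
The numbers (kJ/mol): N 2856, B 2427, Si 1577, Al 1817.
Overall IE_2 order: Si < Al < B < N.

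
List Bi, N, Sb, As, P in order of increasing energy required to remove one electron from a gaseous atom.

N is in period 2, group 15; P is in period 3, group 15; As is in period 4, group 15; Sb is in period 5, group 15; Bi is in period 6, group 15.
First ionization energy rises across a period (greater Z_eff holds electrons more tightly) and falls down a group (valence electrons are farther from the nucleus).
All are in group 15, so first ionization energy increases up the group.
So from lowest to highest: Bi < Sb < As < P < N.

Bi, Sb, As, P, N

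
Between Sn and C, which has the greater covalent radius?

Sn

C is in period 2, group 14; Sn is in period 5, group 14.
Radius decreases left→right (rising Z_eff, same n) and increases top→bottom (higher n).
All are in group 14, so atomic radius increases down the group.
So Sn has the greater covalent radius (Sn > C).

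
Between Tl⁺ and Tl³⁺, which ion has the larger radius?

Both ions have Z = 81 protons, but Tl³⁺ has lost more electrons, so its remaining electrons feel a larger effective nuclear charge per electron and are pulled in more tightly.
Higher positive charge → smaller ion, so Tl⁺ > Tl³⁺.

Tl⁺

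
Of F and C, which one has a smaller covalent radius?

C is in period 2, group 14; F is in period 2, group 17.
Across a period the added protons contract the valence shell; down a group each new principal shell makes the atom larger.
All lie in period 2, so atomic radius increases right to left.
So F has the smaller covalent radius (F < C).

F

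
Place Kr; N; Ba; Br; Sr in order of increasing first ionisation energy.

Ba < Sr < Br < Kr < N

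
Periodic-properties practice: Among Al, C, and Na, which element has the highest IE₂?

Na

Consider each +1 ion: Al⁺ still has 2 valence electrons; C⁺ still has 3 valence electrons; Na⁺ is the bare [Ne] core.
Breaking into a closed-shell core is much more expensive than removing a leftover valence electron — Na has the largest IE_2 here.
Valence configurations: Al⁺ [Ne]3s², C⁺ [He]2s²2p¹.
Approximate IE_2 values (kJ/mol): Al 1817, C 2353, Na 4562.
Overall IE_2 order: Al < C < Na.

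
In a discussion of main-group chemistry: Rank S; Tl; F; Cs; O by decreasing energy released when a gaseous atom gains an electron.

F > S > O > Cs > Tl

O is in period 2, group 16; F is in period 2, group 17; S is in period 3, group 16; Cs is in period 6, group 1; Tl is in period 6, group 13.
Atoms with high Z_eff and room in the valence shell (especially the halogens) have the most exothermic electron affinities.
Neither a single period nor a single group — weigh both effects.
Cs > Tl: this pair runs against the simple trend — see the exception note.
O > Cs: both effects reinforce here, so O is clearly the higher of the two.
S > O: this pair runs against the simple trend — see the exception note.
F > S: both effects reinforce here, so F is clearly the higher of the two.
Note the exception: Cs has a higher electron affinity than Tl, contrary to the simple trend — Tl's ns²np¹ configuration gives only a small electron affinity — the sparsely filled np subshell binds an added electron weakly.
Note the exception: S has a higher electron affinity than O, contrary to the simple trend — the compact 2p subshell of O repels the added electron more than S's larger 3p does.
For reference (kJ/mol): O 141, F 328, S 200, Cs 46, Tl 19.
So from highest to lowest: F > S > O > Cs > Tl.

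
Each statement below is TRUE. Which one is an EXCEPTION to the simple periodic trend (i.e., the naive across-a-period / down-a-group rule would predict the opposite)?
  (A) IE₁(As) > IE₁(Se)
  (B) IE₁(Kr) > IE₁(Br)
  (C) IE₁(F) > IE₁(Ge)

The general trend: first ionisation energy increases across a period and decreases down a group.
(A) As (period 4, group 15) vs Se (period 4, group 16): the stated order contradicts the simple trend.
(B) Kr (period 4, group 18) vs Br (period 4, group 17): the stated order agrees with the simple trend.
(C) F (period 2, group 17) vs Ge (period 4, group 14): the stated order agrees with the simple trend.
The exception is (A): Se (4p⁴) ionizes more easily than half-filled As (4p³).

(A)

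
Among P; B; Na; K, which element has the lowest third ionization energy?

Consider each +2 ion: P²⁺ still has 3 valence electrons; B²⁺ still has 1 valence electron; Na²⁺ is already 1 electron into the core; K²⁺ is already 1 electron into the core.
Pulling an electron out of a noble-gas core costs far more than removing a remaining valence electron, so K and Na sit at the high end of IE_3.
Valence configurations: P²⁺ [Ne]3s²3p¹, B²⁺ [He]2s¹.
The numbers (kJ/mol): P 2914, B 3660, Na 6910, K 4420.
Overall IE_3 order: P < B < K < Na.

P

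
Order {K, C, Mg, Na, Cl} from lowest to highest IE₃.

Cl, K, C, Na, Mg

The third ionization energy removes an electron from the +2 ion. For each element: K²⁺ is already 1 electron into the core; C²⁺ still has 2 valence electrons; Mg²⁺ is the bare [Ne] core; Na²⁺ is already 1 electron into the core; Cl²⁺ still has 5 valence electrons.
Usually core removal costs more than valence removal, but here the competition is close: a tightly held n=2 valence electron can cost more to remove than an n=3 core electron, so the actual values have to decide it.
Valence configurations: C²⁺ [He]2s², Cl²⁺ [Ne]3s²3p³.
Tabulated IE_3 (kJ/mol): K 4420, C 4620, Mg 7733, Na 6910, Cl 3822.
Hence IE_3: Cl < K < C < Na < Mg.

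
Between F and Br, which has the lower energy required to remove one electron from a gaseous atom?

Br

F is in period 2, group 17; Br is in period 4, group 17.
Across a period the outer electron is held more tightly (higher IE₁); down a group it sits in a higher shell, more shielded, and comes off more easily.
All are in group 17, so first ionization energy increases up the group.
So Br has the lower energy required to remove one electron from a gaseous atom (Br < F).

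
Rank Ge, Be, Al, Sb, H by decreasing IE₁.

H > Be > Sb > Ge > Al

First ionization energy rises across a period (greater Z_eff holds electrons more tightly) and falls down a group (valence electrons are farther from the nucleus).
These sit on a diagonal, where the across-period and down-group effects partly cancel.
Ge > Al: period and group pull opposite ways; the across-period shift dominates (762 vs 578 kJ/mol).
Sb > Ge: period and group pull opposite ways; the across-period shift dominates (831 vs 762 kJ/mol).
Be > Sb: the two effects oppose for this pair; the down-group effect wins (900 vs 831 kJ/mol).
H > Be: the two effects oppose for this pair; the down-group effect wins (1312 vs 900 kJ/mol).
Approximate values (kJ/mol): H 1312, Be 900, Al 578, Ge 762, Sb 831.
So from highest to lowest: H > Be > Sb > Ge > Al.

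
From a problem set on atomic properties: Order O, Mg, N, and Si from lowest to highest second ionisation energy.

Mg < Si < N < O

Consider each +1 ion: O⁺ still has 5 valence electrons; Mg⁺ still has 1 valence electron; N⁺ still has 4 valence electrons; Si⁺ still has 3 valence electrons.
All are still removing valence electrons, so compare the +1 ions as you would atoms: IE_2 generally rises across a period (higher Z_eff) and falls down a group (larger shell), subject to the usual subshell exceptions.
Valence configurations: O⁺ [He]2s²2p³, Mg⁺ [Ne]3s¹, N⁺ [He]2s²2p², Si⁺ [Ne]3s²3p¹.
Tabulated IE_2 (kJ/mol): O 3388, Mg 1451, N 2856, Si 1577.
Putting it together, IE_2: Mg < Si < N < O.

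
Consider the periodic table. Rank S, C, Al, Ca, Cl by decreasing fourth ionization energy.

Al, Ca, C, Cl, S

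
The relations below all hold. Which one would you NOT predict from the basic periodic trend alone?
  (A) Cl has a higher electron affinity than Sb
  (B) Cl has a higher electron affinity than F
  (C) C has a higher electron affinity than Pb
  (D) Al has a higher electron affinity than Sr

(B)

The general trend: electron affinity increases across a period and decreases down a group.
(A) Cl (period 3, group 17) vs Sb (period 5, group 15): the stated order agrees with the simple trend.
(B) Cl (period 3, group 17) vs F (period 2, group 17): the stated order contradicts the simple trend.
(C) C (period 2, group 14) vs Pb (period 6, group 14): the stated order agrees with the simple trend.
(D) Al (period 3, group 13) vs Sr (period 5, group 2): the stated order agrees with the simple trend.
The exception is (B): F's small 2p subshell makes the incoming electron feel strong e⁻–e⁻ repulsion, so Cl actually releases more energy on gaining an electron.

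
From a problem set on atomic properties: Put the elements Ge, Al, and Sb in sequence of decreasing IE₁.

Sb, Ge, Al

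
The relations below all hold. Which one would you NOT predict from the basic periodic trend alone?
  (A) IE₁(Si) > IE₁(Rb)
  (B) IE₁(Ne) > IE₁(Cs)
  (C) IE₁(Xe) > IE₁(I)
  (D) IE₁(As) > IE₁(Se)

(D)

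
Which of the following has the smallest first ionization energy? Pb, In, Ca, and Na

Na is in period 3, group 1; Ca is in period 4, group 2; In is in period 5, group 13; Pb is in period 6, group 14.
IE₁ increases left→right with effective nuclear charge and decreases top→bottom as the valence shell moves farther out.
These sit on a diagonal, where the across-period and down-group effects partly cancel.
In > Na: period and group pull opposite ways; the across-period shift dominates (558 vs 496 kJ/mol).
Ca > In: period and group pull opposite ways; the down-group shift dominates (590 vs 558 kJ/mol).
Pb > Ca: period and group pull opposite ways; the across-period shift dominates (716 vs 590 kJ/mol).
For reference (kJ/mol): Na 496, Ca 590, In 558, Pb 716.
The smallest first ionization energy among these belongs to Na.

Na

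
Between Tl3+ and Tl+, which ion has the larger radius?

Both ions have Z = 81 protons, but Tl3+ has lost more electrons, so its remaining electrons feel a larger effective nuclear charge per electron and are pulled in more tightly.
Higher positive charge → smaller ion, so Tl+ > Tl3+.

Tl+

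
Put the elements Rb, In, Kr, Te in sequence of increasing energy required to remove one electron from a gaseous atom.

Rb, In, Te, Kr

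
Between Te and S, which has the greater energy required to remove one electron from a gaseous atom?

S

S is in period 3, group 16; Te is in period 5, group 16.
First ionization energy rises across a period (greater Z_eff holds electrons more tightly) and falls down a group (valence electrons are farther from the nucleus).
All are in group 16, so first ionization energy increases up the group.
So S has the greater energy required to remove one electron from a gaseous atom (S > Te).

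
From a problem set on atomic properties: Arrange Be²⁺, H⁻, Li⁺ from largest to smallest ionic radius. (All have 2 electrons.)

H⁻ > Li⁺ > Be²⁺

All of these have 2 electrons, so size is governed by nuclear charge alone: the more protons, the stronger the pull on the same electron cloud, and the smaller the ion.
Nuclear charges: Be²⁺ (Z=4), Li⁺ (Z=3), H⁻ (Z=1).
Largest to smallest: H⁻ > Li⁺ > Be²⁺.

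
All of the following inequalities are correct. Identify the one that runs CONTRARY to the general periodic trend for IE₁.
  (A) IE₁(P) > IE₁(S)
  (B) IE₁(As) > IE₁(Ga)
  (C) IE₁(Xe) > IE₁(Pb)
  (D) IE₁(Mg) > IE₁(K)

The general trend: IE₁ increases across a period and decreases down a group.
(A) P (period 3, group 15) vs S (period 3, group 16): the stated order contradicts the simple trend.
(B) As (period 4, group 15) vs Ga (period 4, group 13): the stated order agrees with the simple trend.
(C) Xe (period 5, group 18) vs Pb (period 6, group 14): the stated order agrees with the simple trend.
(D) Mg (period 3, group 2) vs K (period 4, group 1): the stated order agrees with the simple trend.
The exception is (A): S (3p⁴) ionizes more easily than half-filled P (3p³) because the paired 3p electron in S is pushed out by e⁻–e⁻ repulsion.

(A)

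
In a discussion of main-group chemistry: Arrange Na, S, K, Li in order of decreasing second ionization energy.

Li > Na > K > S

After 1 electron has been removed, what remains? Na⁺ is the bare [Ne] core; S⁺ still has 5 valence electrons; K⁺ is the bare [Ar] core; Li⁺ is the bare [He] core.
Core electrons are held far more tightly than valence electrons, so K, Na and Li top the IE_2 order.
Approximate IE_2 values (kJ/mol): Na 4562, S 2252, K 3052, Li 7298.
Putting it together, IE_2: S < K < Na < Li.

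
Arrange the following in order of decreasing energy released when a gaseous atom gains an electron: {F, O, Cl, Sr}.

EA tends to increase across a period and decrease down a group, though the pattern is less regular than for IE or radius.
These span different periods and groups, so the two trends combine.
O > Sr: both effects reinforce here, so O is clearly the higher of the two.
F > O: both are in period 2; the period trend gives F the larger value.
Cl > F: this pair runs against the simple trend — see the exception note.
Note the exception: Cl has a higher electron affinity than F, contrary to the simple trend — F's small 2p subshell makes the incoming electron feel strong e⁻–e⁻ repulsion, so Cl actually releases more energy on gaining an electron.
Tabulated electron affinity (kJ/mol): O 141, F 328, Cl 349, Sr 5.
So from highest to lowest: Cl > F > O > Sr.

Cl > F > O > Sr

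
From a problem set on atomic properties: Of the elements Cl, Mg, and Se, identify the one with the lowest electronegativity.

Mg is in period 3, group 2; Cl is in period 3, group 17; Se is in period 4, group 16.
Atoms toward the upper right of the periodic table pull bonding electrons most strongly.
These span different periods and groups, so the two trends combine.
Se > Mg: the two effects oppose for this pair; the across-period effect wins (2.55 vs 1.31).
Cl > Se: relative to Se, both the across-period and down-group shifts push Cl's electronegativity up.
Tabulated electronegativity (Pauling): Mg 1.31, Cl 3.16, Se 2.55.
The lowest electronegativity among these belongs to Mg.

Mg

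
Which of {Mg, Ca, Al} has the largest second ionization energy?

Al

IE_2 is the cost of taking one more electron from the +1 cation: Mg⁺ still has 1 valence electron; Ca⁺ still has 1 valence electron; Al⁺ still has 2 valence electrons.
All are still removing valence electrons, so compare the +1 ions as you would atoms: IE_2 generally rises across a period (higher Z_eff) and falls down a group (larger shell), subject to the usual subshell exceptions.
Valence configurations: Mg⁺ [Ne]3s¹, Ca⁺ [Ar]4s¹, Al⁺ [Ne]3s².
Approximate IE_2 values (kJ/mol): Mg 1451, Ca 1145, Al 1817.
Putting it together, IE_2: Ca < Mg < Al.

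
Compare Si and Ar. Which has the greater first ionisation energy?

Ar

Si is in period 3, group 14; Ar is in period 3, group 18.
First ionization energy rises across a period (greater Z_eff holds electrons more tightly) and falls down a group (valence electrons are farther from the nucleus).
All lie in period 3, so first ionization energy increases left to right.
So Ar has the greater first ionisation energy (Ar > Si).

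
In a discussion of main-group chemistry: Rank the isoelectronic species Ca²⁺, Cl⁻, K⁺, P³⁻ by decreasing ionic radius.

P³⁻, Cl⁻, K⁺, Ca²⁺

All of these have 18 electrons, so size is governed by nuclear charge alone: the more protons, the stronger the pull on the same electron cloud, and the smaller the ion.
Nuclear charges: Ca²⁺ (Z=20), K⁺ (Z=19), Cl⁻ (Z=17), P³⁻ (Z=15).
Largest to smallest: P³⁻ > Cl⁻ > K⁺ > Ca²⁺.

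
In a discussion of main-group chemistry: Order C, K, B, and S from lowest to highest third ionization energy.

S < B < K < C

Consider each +2 ion: C²⁺ still has 2 valence electrons; K²⁺ is already 1 electron into the core; B²⁺ still has 1 valence electron; S²⁺ still has 4 valence electrons.
Usually core removal costs more than valence removal, but here the competition is close: a tightly held n=2 valence electron can cost more to remove than an n=3 core electron, so the actual values have to decide it.
Valence configurations: C²⁺ [He]2s², B²⁺ [He]2s¹, S²⁺ [Ne]3s²3p².
Tabulated IE_3 (kJ/mol): C 4620, K 4420, B 3660, S 3357.
Hence IE_3: S < B < K < C.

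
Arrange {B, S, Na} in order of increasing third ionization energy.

After 2 electrons have been removed, what remains? B²⁺ still has 1 valence electron; S²⁺ still has 4 valence electrons; Na²⁺ is already 1 electron into the core.
Breaking into a closed-shell core is much more expensive than removing a leftover valence electron — Na has the largest IE_3 here.
Valence configurations: B²⁺ [He]2s¹, S²⁺ [Ne]3s²3p².
Tabulated IE_3 (kJ/mol): B 3660, S 3357, Na 6910.
Putting it together, IE_3: S < B < Na.

S < B < Na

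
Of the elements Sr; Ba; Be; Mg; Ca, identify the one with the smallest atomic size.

Be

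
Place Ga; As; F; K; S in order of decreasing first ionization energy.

First ionization energy rises across a period (greater Z_eff holds electrons more tightly) and falls down a group (valence electrons are farther from the nucleus).
Here both period and group differ, so the two effects have to be weighed against each other.
Ga > K: both are in period 4; the period trend gives Ga the larger value.
As > Ga: As lies to the right of Ga in period 4, so the across-period effect alone puts As higher.
S > As: relative to As, both the across-period and down-group shifts push S's first ionization energy up.
F > S: relative to S, both the across-period and down-group shifts push F's first ionization energy up.
Tabulated first ionization energy (kJ/mol): F 1681, S 1000, K 419, Ga 579, As 947.
So from highest to lowest: F > S > As > Ga > K.

F > S > As > Ga > K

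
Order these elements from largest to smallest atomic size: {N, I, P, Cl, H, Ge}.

I > Ge > P > Cl > N > H

Radius decreases left→right (rising Z_eff, same n) and increases top→bottom (higher n).
Here both period and group differ, so the two effects have to be weighed against each other.
N > H: the two effects oppose for this pair; the down-group effect wins (71 vs 32 pm).
Cl > N: the two effects oppose for this pair; the down-group effect wins (99 vs 71 pm).
P > Cl: P lies to the left of Cl in period 3, so the across-period effect alone puts P larger.
Ge > P: relative to P, both the across-period and down-group shifts push Ge's atomic radius up.
I > Ge: the two effects oppose for this pair; the down-group effect wins (133 vs 121 pm).
Approximate values (pm): H 32, N 71, P 111, Cl 99, Ge 121, I 133.
So from largest to smallest: I > Ge > P > Cl > N > H.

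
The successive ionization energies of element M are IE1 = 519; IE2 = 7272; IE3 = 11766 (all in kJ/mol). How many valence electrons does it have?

Look for the largest jump between consecutive ionization energies: IE2/IE1 ≈ 14.0, far larger than any earlier ratio.
That jump marks the point where a core electron is being removed. So the atom has 1 valence electron.

1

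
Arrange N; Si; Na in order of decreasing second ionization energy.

Consider each +1 ion: N⁺ still has 4 valence electrons; Si⁺ still has 3 valence electrons; Na⁺ is the bare [Ne] core.
Pulling an electron out of a noble-gas core costs far more than removing a remaining valence electron, so Na sits at the high end of IE_2.
Valence configurations: N⁺ [He]2s²2p², Si⁺ [Ne]3s²3p¹.
Approximate IE_2 values (kJ/mol): N 2856, Si 1577, Na 4562.
Overall IE_2 order: Si < N < Na.

Na > N > Si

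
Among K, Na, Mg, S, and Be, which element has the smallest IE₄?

S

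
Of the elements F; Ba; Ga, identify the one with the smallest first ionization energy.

F is in period 2, group 17; Ga is in period 4, group 13; Ba is in period 6, group 2.
Across a period the outer electron is held more tightly (higher IE₁); down a group it sits in a higher shell, more shielded, and comes off more easily.
Here both period and group differ, so the two effects have to be weighed against each other.
Ga > Ba: both effects reinforce here, so Ga is clearly the higher of the two.
F > Ga: relative to Ga, both the across-period and down-group shifts push F's first ionization energy up.
Tabulated first ionization energy (kJ/mol): F 1681, Ga 579, Ba 503.
The smallest first ionization energy among these belongs to Ba.

Ba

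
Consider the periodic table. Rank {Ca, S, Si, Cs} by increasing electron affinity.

Ca, Cs, Si, S

Adding an electron releases more energy for atoms nearer the top right (short of the noble gases).
These span different periods and groups, so the two trends combine.
Cs > Ca: this pair runs against the simple trend — see the exception note.
Si > Cs: relative to Cs, both the across-period and down-group shifts push Si's electron affinity up.
S > Si: S lies to the right of Si in period 3, so the across-period effect alone puts S higher.
Note the exception: Cs has a higher electron affinity than Ca, contrary to the simple trend — adding an electron to Ca (ns²) has to open a new, higher-energy np subshell, which is unfavourable.
For reference (kJ/mol): Si 134, S 200, Ca 2, Cs 46.
So from lowest to highest: Ca < Cs < Si < S.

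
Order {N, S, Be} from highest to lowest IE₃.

The third ionization energy removes an electron from the +2 ion. For each element: N²⁺ still has 3 valence electrons; S²⁺ still has 4 valence electrons; Be²⁺ is the bare [He] core.
Pulling an electron out of a noble-gas core costs far more than removing a remaining valence electron, so Be sits at the high end of IE_3.
Valence configurations: N²⁺ [He]2s²2p¹, S²⁺ [Ne]3s²3p².
Tabulated IE_3 (kJ/mol): N 4578, S 3357, Be 14849.
Overall IE_3 order: S < N < Be.

Be > N > S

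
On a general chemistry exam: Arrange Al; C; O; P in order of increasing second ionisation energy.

Al, P, C, O

Consider each +1 ion: Al⁺ still has 2 valence electrons; C⁺ still has 3 valence electrons; O⁺ still has 5 valence electrons; P⁺ still has 4 valence electrons.
All are still removing valence electrons, so compare the +1 ions as you would atoms: IE_2 generally rises across a period (higher Z_eff) and falls down a group (larger shell), subject to the usual subshell exceptions.
Valence configurations: Al⁺ [Ne]3s², C⁺ [He]2s²2p¹, O⁺ [He]2s²2p³, P⁺ [Ne]3s²3p².
Approximate IE_2 values (kJ/mol): Al 1817, C 2353, O 3388, P 1907.
Putting it together, IE_2: Al < P < C < O.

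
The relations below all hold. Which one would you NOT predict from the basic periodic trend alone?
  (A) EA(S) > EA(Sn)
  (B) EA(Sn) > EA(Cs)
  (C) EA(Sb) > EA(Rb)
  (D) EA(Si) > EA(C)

The general trend: electron affinity increases across a period and decreases down a group.
(A) S (period 3, group 16) vs Sn (period 5, group 14): the stated order agrees with the simple trend.
(B) Sn (period 5, group 14) vs Cs (period 6, group 1): the stated order agrees with the simple trend.
(C) Sb (period 5, group 15) vs Rb (period 5, group 1): the stated order agrees with the simple trend.
(D) Si (period 3, group 14) vs C (period 2, group 14): the stated order contradicts the simple trend.
The exception is (D): Si's larger, more diffuse 3p orbitals accept an added electron slightly more readily than C's compact 2p.

(D)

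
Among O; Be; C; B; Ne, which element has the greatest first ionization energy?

Ne

IE₁ increases left→right with effective nuclear charge and decreases top→bottom as the valence shell moves farther out.
All lie in period 2; the across-period trend (first ionization energy increases left to right) applies, with the exception below.
Note the exception: Be has a higher first ionization energy than B, contrary to the simple trend — removing B's lone 2p electron is easier than breaking Be's filled 2s².
Tabulated first ionization energy (kJ/mol): Be 900, B 801, C 1086, O 1314, Ne 2081.
The greatest first ionization energy among these belongs to Ne.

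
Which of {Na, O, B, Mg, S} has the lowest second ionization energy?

The second ionization energy removes an electron from the +1 ion. For each element: Na⁺ is the bare [Ne] core; O⁺ still has 5 valence electrons; B⁺ still has 2 valence electrons; Mg⁺ still has 1 valence electron; S⁺ still has 5 valence electrons.
Pulling an electron out of a noble-gas core costs far more than removing a remaining valence electron, so Na sits at the high end of IE_2.
Valence configurations: O⁺ [He]2s²2p³, B⁺ [He]2s², Mg⁺ [Ne]3s¹, S⁺ [Ne]3s²3p³.
Tabulated IE_2 (kJ/mol): Na 4562, O 3388, B 2427, Mg 1451, S 2252.
Hence IE_2: Mg < S < B < O < Na.

Mg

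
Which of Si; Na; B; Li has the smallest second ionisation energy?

Si

The second ionization energy removes an electron from the +1 ion. For each element: Si⁺ still has 3 valence electrons; Na⁺ is the bare [Ne] core; B⁺ still has 2 valence electrons; Li⁺ is the bare [He] core.
Breaking into a closed-shell core is much more expensive than removing a leftover valence electron — Na and Li have the largest IE_2 here.
Valence configurations: Si⁺ [Ne]3s²3p¹, B⁺ [He]2s².
Approximate IE_2 values (kJ/mol): Si 1577, Na 4562, B 2427, Li 7298.
Putting it together, IE_2: Si < B < Na < Li.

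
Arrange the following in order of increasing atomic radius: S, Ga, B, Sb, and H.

H is in period 1, group 1; B is in period 2, group 13; S is in period 3, group 16; Ga is in period 4, group 13; Sb is in period 5, group 15.
Atomic radius shrinks across a period as nuclear charge pulls the same shell inward, and grows down a group as new shells are added.
Neither a single period nor a single group — weigh both effects.
B > H: period and group pull opposite ways; the down-group shift dominates (85 vs 32 pm).
S > B: period and group pull opposite ways; the down-group shift dominates (103 vs 85 pm).
Ga > S: both effects reinforce here, so Ga is clearly the larger of the two.
Sb > Ga: the two effects oppose for this pair; the down-group effect wins (140 vs 124 pm).
Approximate values (pm): H 32, B 85, S 103, Ga 124, Sb 140.
So from smallest to largest: H < B < S < Ga < Sb.

H < B < S < Ga < Sb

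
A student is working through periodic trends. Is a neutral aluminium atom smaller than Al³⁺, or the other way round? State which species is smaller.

Al³⁺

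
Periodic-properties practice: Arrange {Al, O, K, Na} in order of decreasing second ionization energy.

Na, O, K, Al

After 1 electron has been removed, what remains? Al⁺ still has 2 valence electrons; O⁺ still has 5 valence electrons; K⁺ is the bare [Ar] core; Na⁺ is the bare [Ne] core.
Usually core removal costs more than valence removal, but here the competition is close: a tightly held n=2 valence electron can cost more to remove than an n=3 core electron, so the actual values have to decide it.
Valence configurations: Al⁺ [Ne]3s², O⁺ [He]2s²2p³.
Tabulated IE_2 (kJ/mol): Al 1817, O 3388, K 3052, Na 4562.
Putting it together, IE_2: Al < K < O < Na.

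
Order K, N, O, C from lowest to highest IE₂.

IE_2 is the cost of taking one more electron from the +1 cation: K⁺ is the bare [Ar] core; N⁺ still has 4 valence electrons; O⁺ still has 5 valence electrons; C⁺ still has 3 valence electrons.
Usually core removal costs more than valence removal, but here the competition is close: a tightly held n=2 valence electron can cost more to remove than an n=3 core electron, so the actual values have to decide it.
Valence configurations: N⁺ [He]2s²2p², O⁺ [He]2s²2p³, C⁺ [He]2s²2p¹.
The numbers (kJ/mol): K 3052, N 2856, O 3388, C 2353.
So the second ionization energies run C < N < K < O.

C < N < K < O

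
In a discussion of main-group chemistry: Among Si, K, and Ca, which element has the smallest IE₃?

Si

The third ionization energy removes an electron from the +2 ion. For each element: Si²⁺ still has 2 valence electrons; K²⁺ is already 1 electron into the core; Ca²⁺ is the bare [Ar] core.
Pulling an electron out of a noble-gas core costs far more than removing a remaining valence electron, so K and Ca sit at the high end of IE_3.
Tabulated IE_3 (kJ/mol): Si 3232, K 4420, Ca 4912.
Hence IE_3: Si < K < Ca.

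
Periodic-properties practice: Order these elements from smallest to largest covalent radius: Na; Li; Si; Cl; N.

Across a period the added protons contract the valence shell; down a group each new principal shell makes the atom larger.
These span different periods and groups, so the two trends combine.
Cl > N: the two effects oppose for this pair; the down-group effect wins (99 vs 71 pm).
Si > Cl: both are in period 3; the period trend gives Si the larger value.
Li > Si: the two effects oppose for this pair; the across-period effect wins (133 vs 116 pm).
Na > Li: they share group 1; the group trend gives Na the larger value.
For reference (pm): Li 133, N 71, Na 155, Si 116, Cl 99.
So from smallest to largest: N < Cl < Si < Li < Na.

N, Cl, Si, Li, Na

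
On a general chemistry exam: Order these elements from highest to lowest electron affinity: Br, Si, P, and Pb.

Br > Si > P > Pb

Si is in period 3, group 14; P is in period 3, group 15; Br is in period 4, group 17; Pb is in period 6, group 14.
EA tends to increase across a period and decrease down a group, though the pattern is less regular than for IE or radius.
Neither a single period nor a single group — weigh both effects.
P > Pb: both effects reinforce here, so P is clearly the higher of the two.
Si > P: this pair runs against the simple trend — see the exception note.
Br > Si: period and group pull opposite ways; the across-period shift dominates (325 vs 134 kJ/mol).
Note the exception: Si has a higher electron affinity than P, contrary to the simple trend — adding an electron to P's half-filled 3p³ is unfavourable, so Si (3p²) has the more exothermic EA.
For reference (kJ/mol): Si 134, P 72, Br 325, Pb 35.
So from highest to lowest: Br > Si > P > Pb.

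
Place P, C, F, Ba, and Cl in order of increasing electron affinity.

Ba < P < C < F < Cl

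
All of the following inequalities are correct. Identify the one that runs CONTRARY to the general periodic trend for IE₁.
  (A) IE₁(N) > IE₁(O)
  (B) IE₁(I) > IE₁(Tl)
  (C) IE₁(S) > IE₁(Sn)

(A)

The general trend: IE₁ increases across a period and decreases down a group.
(A) N (period 2, group 15) vs O (period 2, group 16): the stated order contradicts the simple trend.
(B) I (period 5, group 17) vs Tl (period 6, group 13): the stated order agrees with the simple trend.
(C) S (period 3, group 16) vs Sn (period 5, group 14): the stated order agrees with the simple trend.
The exception is (A): pairing an electron in O's 2p⁴ costs repulsion energy, so O ionizes more easily than half-filled N (2p³).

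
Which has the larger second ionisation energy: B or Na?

Na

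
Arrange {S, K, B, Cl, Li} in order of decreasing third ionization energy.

Li > K > Cl > B > S

Consider each +2 ion: S²⁺ still has 4 valence electrons; K²⁺ is already 1 electron into the core; B²⁺ still has 1 valence electron; Cl²⁺ still has 5 valence electrons; Li²⁺ is already 1 electron into the core.
Core electrons are held far more tightly than valence electrons, so K and Li top the IE_3 order.
Valence configurations: S²⁺ [Ne]3s²3p², B²⁺ [He]2s¹, Cl²⁺ [Ne]3s²3p³.
Tabulated IE_3 (kJ/mol): S 3357, K 4420, B 3660, Cl 3822, Li 11815.
So the third ionization energies run S < B < Cl < K < Li.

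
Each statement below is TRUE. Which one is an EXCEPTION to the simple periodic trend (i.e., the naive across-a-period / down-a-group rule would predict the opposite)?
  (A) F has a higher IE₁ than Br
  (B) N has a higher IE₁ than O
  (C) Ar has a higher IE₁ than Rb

The general trend: IE₁ increases across a period and decreases down a group.
(A) F (period 2, group 17) vs Br (period 4, group 17): the stated order agrees with the simple trend.
(B) N (period 2, group 15) vs O (period 2, group 16): the stated order contradicts the simple trend.
(C) Ar (period 3, group 18) vs Rb (period 5, group 1): the stated order agrees with the simple trend.
The exception is (B): pairing an electron in O's 2p⁴ costs repulsion energy, so O ionizes more easily than half-filled N (2p³).

(B)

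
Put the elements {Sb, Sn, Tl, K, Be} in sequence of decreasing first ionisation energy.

Be is in period 2, group 2; K is in period 4, group 1; Sn is in period 5, group 14; Sb is in period 5, group 15; Tl is in period 6, group 13.
Across a period the outer electron is held more tightly (higher IE₁); down a group it sits in a higher shell, more shielded, and comes off more easily.
Here both period and group differ, so the two effects have to be weighed against each other.
Tl > K: the two effects oppose for this pair; the across-period effect wins (589 vs 419 kJ/mol).
Sn > Tl: both effects reinforce here, so Sn is clearly the higher of the two.
Sb > Sn: Sb lies to the right of Sn in period 5, so the across-period effect alone puts Sb higher.
Be > Sb: period and group pull opposite ways; the down-group shift dominates (900 vs 831 kJ/mol).
For reference (kJ/mol): Be 900, K 419, Sn 709, Sb 831, Tl 589.
So from highest to lowest: Be > Sb > Sn > Tl > K.

Be, Sb, Sn, Tl, K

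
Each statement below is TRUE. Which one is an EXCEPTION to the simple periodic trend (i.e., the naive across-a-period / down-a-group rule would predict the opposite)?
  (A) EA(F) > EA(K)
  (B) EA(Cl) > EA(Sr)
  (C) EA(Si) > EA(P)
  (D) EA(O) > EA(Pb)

The general trend: electron affinity increases across a period and decreases down a group.
(A) F (period 2, group 17) vs K (period 4, group 1): the stated order agrees with the simple trend.
(B) Cl (period 3, group 17) vs Sr (period 5, group 2): the stated order agrees with the simple trend.
(C) Si (period 3, group 14) vs P (period 3, group 15): the stated order contradicts the simple trend.
(D) O (period 2, group 16) vs Pb (period 6, group 14): the stated order agrees with the simple trend.
The exception is (C): adding an electron to P's half-filled 3p³ is unfavourable, so Si (3p²) has the more exothermic EA.

(C)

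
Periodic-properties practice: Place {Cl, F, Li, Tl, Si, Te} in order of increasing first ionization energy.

Li < Tl < Si < Te < Cl < F

Removing the outermost electron gets harder across a period and easier down a group.
Here both period and group differ, so the two effects have to be weighed against each other.
Tl > Li: the two effects oppose for this pair; the across-period effect wins (589 vs 520 kJ/mol).
Si > Tl: both effects reinforce here, so Si is clearly the higher of the two.
Te > Si: period and group pull opposite ways; the across-period shift dominates (869 vs 786 kJ/mol).
Cl > Te: both effects reinforce here, so Cl is clearly the higher of the two.
F > Cl: F sits above Cl in group 17, so the down-group effect alone puts F higher.
For reference (kJ/mol): Li 520, F 1681, Si 786, Cl 1251, Te 869, Tl 589.
So from lowest to highest: Li < Tl < Si < Te < Cl < F.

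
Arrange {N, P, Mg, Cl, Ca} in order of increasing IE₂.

Ca < Mg < P < Cl < N

IE_2 is the cost of taking one more electron from the +1 cation: N⁺ still has 4 valence electrons; P⁺ still has 4 valence electrons; Mg⁺ still has 1 valence electron; Cl⁺ still has 6 valence electrons; Ca⁺ still has 1 valence electron.
All are still removing valence electrons, so compare the +1 ions as you would atoms: IE_2 generally rises across a period (higher Z_eff) and falls down a group (larger shell), subject to the usual subshell exceptions.
Valence configurations: N⁺ [He]2s²2p², P⁺ [Ne]3s²3p², Mg⁺ [Ne]3s¹, Cl⁺ [Ne]3s²3p⁴, Ca⁺ [Ar]4s¹.
Approximate IE_2 values (kJ/mol): N 2856, P 1907, Mg 1451, Cl 2298, Ca 1145.
Putting it together, IE_2: Ca < Mg < P < Cl < N.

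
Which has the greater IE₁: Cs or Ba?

Cs is in period 6, group 1; Ba is in period 6, group 2.
First ionization energy rises across a period (greater Z_eff holds electrons more tightly) and falls down a group (valence electrons are farther from the nucleus).
All lie in period 6, so first ionization energy increases left to right.
So Ba has the greater IE₁ (Ba > Cs).

Ba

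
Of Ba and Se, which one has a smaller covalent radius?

Moving right in a period, electrons are added to the same shell under a stronger nuclear pull, so atoms get smaller; moving down, a new shell is opened and atoms get larger.
Neither a single period nor a single group — weigh both effects.
Ba > Se: both effects reinforce here, so Ba is clearly the larger of the two.
Approximate values (pm): Se 116, Ba 196.
So Se has the smaller covalent radius (Se < Ba).

Se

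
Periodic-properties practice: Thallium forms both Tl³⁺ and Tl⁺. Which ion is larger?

Both ions have Z = 81 protons, but Tl³⁺ has lost more electrons, so its remaining electrons feel a larger effective nuclear charge per electron and are pulled in more tightly.
Higher positive charge → smaller ion, so Tl⁺ > Tl³⁺.

Tl⁺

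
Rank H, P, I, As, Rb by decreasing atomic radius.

Rb > I > As > P > H

H is in period 1, group 1; P is in period 3, group 15; As is in period 4, group 15; Rb is in period 5, group 1; I is in period 5, group 17.
Radius decreases left→right (rising Z_eff, same n) and increases top→bottom (higher n).
Here both period and group differ, so the two effects have to be weighed against each other.
P > H: period and group pull opposite ways; the down-group shift dominates (111 vs 32 pm).
As > P: they share group 15; the group trend gives As the larger value.
I > As: the two effects oppose for this pair; the down-group effect wins (133 vs 121 pm).
Rb > I: both are in period 5; the period trend gives Rb the larger value.
For reference (pm): H 32, P 111, As 121, Rb 210, I 133.
So from largest to smallest: Rb > I > As > P > H.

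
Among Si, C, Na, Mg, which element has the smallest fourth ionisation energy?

Si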